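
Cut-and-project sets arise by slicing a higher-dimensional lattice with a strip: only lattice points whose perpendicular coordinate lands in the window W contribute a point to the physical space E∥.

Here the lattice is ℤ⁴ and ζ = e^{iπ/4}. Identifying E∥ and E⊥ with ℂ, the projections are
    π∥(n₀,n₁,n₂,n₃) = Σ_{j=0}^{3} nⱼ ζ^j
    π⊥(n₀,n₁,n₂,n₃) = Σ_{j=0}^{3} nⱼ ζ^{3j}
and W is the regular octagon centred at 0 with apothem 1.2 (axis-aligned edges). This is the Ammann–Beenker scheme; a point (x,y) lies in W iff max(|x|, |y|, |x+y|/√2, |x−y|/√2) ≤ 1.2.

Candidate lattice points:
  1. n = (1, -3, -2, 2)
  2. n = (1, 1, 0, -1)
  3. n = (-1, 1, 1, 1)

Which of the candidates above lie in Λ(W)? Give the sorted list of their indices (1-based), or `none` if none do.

Internal map: ζ^{3j} for j=0..3 gives (1,0), (−√2/2,√2/2), (0,−1), (√2/2,√2/2).
#1 (1, -3, -2, 2): internal (4.53553, 1.29289); octagon support 4.53553 vs apothem 1.2 → ∉ W
#2 (1, 1, 0, -1): internal (-0.41421, 0.00000); octagon support 0.41421 vs apothem 1.2 → ∈ W
#3 (-1, 1, 1, 1): internal (-1.00000, 0.41421); octagon support 1.00000 vs apothem 1.2 → ∈ W

2, 3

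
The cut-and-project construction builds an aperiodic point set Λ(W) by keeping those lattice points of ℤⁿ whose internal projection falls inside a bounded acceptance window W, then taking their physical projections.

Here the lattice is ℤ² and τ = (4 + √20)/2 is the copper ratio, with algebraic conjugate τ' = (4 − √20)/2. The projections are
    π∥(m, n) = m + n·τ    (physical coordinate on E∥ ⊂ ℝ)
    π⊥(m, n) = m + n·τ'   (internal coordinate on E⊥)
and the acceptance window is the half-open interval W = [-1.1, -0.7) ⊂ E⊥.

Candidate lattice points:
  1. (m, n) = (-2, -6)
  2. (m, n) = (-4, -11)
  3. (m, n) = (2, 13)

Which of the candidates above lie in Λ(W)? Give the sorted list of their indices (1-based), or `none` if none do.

τ' = (4−√20)/2 ≈ -0.23607.
[1] lift (-2,-6): star map gives -0.58359; window check -1.1 ≤ -0.58359 < -0.7 is false → out
[2] lift (-4,-11): star map gives -1.40325; window check -1.1 ≤ -1.40325 < -0.7 is false → out
[3] lift (2,13): star map gives -1.06888; window check -1.1 ≤ -1.06888 < -0.7 is true → IN Λ

3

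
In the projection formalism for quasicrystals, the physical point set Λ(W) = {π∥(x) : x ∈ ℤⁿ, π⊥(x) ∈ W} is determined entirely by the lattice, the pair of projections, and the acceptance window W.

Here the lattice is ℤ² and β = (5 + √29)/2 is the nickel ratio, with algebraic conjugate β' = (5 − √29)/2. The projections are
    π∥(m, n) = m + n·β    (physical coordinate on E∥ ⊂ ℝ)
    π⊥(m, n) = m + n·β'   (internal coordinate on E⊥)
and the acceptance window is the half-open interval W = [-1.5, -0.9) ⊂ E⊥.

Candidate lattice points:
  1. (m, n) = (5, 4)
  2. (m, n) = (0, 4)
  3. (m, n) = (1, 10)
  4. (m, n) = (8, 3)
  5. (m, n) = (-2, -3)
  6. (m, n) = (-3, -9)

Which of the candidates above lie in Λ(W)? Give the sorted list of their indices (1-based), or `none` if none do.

3, 5, 6

Numerically β ≈ 5.19258 and β' = −1/β ≈ -0.19258.
[1] lift (5,4): star map gives 4.22967; window check -1.5 ≤ 4.22967 < -0.9 is false → out
[2] lift (0,4): star map gives -0.77033; window check -1.5 ≤ -0.77033 < -0.9 is false → out
[3] lift (1,10): star map gives -0.92582; window check -1.5 ≤ -0.92582 < -0.9 is true → IN Λ
[4] lift (8,3): star map gives 7.42225; window check -1.5 ≤ 7.42225 < -0.9 is false → out
[5] lift (-2,-3): star map gives -1.42225; window check -1.5 ≤ -1.42225 < -0.9 is true → IN Λ
[6] lift (-3,-9): star map gives -1.26676; window check -1.5 ≤ -1.26676 < -0.9 is true → IN Λ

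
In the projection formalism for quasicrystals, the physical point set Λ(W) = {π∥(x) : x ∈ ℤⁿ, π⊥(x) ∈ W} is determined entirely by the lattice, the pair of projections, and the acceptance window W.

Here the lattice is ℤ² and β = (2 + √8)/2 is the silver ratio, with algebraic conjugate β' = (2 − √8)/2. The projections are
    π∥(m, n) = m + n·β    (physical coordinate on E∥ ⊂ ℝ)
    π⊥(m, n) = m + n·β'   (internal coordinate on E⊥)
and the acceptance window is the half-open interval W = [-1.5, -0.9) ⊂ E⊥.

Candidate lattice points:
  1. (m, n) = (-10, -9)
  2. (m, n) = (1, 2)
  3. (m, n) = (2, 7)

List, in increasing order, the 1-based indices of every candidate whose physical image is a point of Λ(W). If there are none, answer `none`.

none

Compute β' = (2−√8)/2 = -0.414214, so π⊥(m,n) = m -0.414214·n.
candidate 1: (m,n)=(-10,-9) → π∥ = -10-9·β ≈ -31.727922, π⊥ = -10-9·β' ≈ -6.272078 ∉ [-1.5, -0.9) ⇒ out
candidate 2: (m,n)=(1,2) → π∥ = 1+2·β ≈ 5.828427, π⊥ = 1+2·β' ≈ 0.171573 ∉ [-1.5, -0.9) ⇒ out
candidate 3: (m,n)=(2,7) → π∥ = 2+7·β ≈ 18.899495, π⊥ = 2+7·β' ≈ -0.899495 ∉ [-1.5, -0.9) ⇒ out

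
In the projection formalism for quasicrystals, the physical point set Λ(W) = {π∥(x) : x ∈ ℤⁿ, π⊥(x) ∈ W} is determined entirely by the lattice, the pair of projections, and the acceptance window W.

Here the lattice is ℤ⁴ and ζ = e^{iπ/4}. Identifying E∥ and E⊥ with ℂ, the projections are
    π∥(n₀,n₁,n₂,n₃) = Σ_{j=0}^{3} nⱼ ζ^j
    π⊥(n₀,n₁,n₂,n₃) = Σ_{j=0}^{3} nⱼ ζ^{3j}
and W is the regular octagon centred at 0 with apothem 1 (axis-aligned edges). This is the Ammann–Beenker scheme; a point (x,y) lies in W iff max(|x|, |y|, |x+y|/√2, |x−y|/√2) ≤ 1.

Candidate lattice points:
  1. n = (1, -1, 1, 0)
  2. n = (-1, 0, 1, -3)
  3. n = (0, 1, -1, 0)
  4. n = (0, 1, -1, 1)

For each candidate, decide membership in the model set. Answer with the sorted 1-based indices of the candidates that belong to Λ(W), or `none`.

none

With ζ = e^{iπ/4} the internal vectors are ζ^0,ζ^3,ζ^6,ζ^9.
candidate 1: n = (1, -1, 1, 0) → π⊥ ≈ (+1.70711, -1.70711); max(|x|,|y|,|x±y|/√2) = 2.41421 > 1 ⇒ ∉ W
candidate 2: n = (-1, 0, 1, -3) → π⊥ ≈ (-3.12132, -3.12132); max(|x|,|y|,|x±y|/√2) = 4.41421 > 1 ⇒ ∉ W
candidate 3: n = (0, 1, -1, 0) → π⊥ ≈ (-0.70711, +1.70711); max(|x|,|y|,|x±y|/√2) = 1.70711 > 1 ⇒ ∉ W
candidate 4: n = (0, 1, -1, 1) → π⊥ ≈ (+0.00000, +2.41421); max(|x|,|y|,|x±y|/√2) = 2.41421 > 1 ⇒ ∉ W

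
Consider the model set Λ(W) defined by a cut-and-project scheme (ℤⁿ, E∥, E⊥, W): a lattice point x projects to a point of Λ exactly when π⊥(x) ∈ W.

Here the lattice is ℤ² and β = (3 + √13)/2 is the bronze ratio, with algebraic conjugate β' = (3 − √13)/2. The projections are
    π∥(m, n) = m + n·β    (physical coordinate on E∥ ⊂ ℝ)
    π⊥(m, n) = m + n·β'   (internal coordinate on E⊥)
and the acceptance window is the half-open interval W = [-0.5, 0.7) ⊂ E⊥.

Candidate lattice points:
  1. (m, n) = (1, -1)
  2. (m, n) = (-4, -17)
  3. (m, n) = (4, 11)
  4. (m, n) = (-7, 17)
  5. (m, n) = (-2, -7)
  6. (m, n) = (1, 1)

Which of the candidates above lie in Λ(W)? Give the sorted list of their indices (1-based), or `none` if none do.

3, 5, 6

Numerically β ≈ 3.302776 and β' = −1/β ≈ -0.302776.
[1] lift (1,-1): star map gives 1.302776; window check -0.5 ≤ 1.302776 < 0.7 is false → out
[2] lift (-4,-17): star map gives 1.147186; window check -0.5 ≤ 1.147186 < 0.7 is false → out
[3] lift (4,11): star map gives 0.669468; window check -0.5 ≤ 0.669468 < 0.7 is true → IN Λ
[4] lift (-7,17): star map gives -12.147186; window check -0.5 ≤ -12.147186 < 0.7 is false → out
[5] lift (-2,-7): star map gives 0.119429; window check -0.5 ≤ 0.119429 < 0.7 is true → IN Λ
[6] lift (1,1): star map gives 0.697224; window check -0.5 ≤ 0.697224 < 0.7 is true → IN Λ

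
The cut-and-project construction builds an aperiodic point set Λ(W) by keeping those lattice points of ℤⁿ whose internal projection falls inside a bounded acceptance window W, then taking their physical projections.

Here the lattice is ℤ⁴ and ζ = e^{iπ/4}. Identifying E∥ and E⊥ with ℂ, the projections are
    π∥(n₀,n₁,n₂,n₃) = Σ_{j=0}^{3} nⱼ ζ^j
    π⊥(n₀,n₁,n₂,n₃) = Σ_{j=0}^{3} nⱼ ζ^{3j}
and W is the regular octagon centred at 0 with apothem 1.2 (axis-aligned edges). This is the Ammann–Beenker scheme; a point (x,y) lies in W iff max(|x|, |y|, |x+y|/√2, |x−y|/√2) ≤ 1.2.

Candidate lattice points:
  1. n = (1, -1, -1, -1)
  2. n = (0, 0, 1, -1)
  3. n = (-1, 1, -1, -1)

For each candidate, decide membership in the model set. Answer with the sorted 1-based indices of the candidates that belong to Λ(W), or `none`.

With ζ = e^{iπ/4} the internal vectors are ζ^0,ζ^3,ζ^6,ζ^9.
candidate 1: n = (1, -1, -1, -1) → π⊥ ≈ (+1.000000, -0.414214); max(|x|,|y|,|x±y|/√2) = 1.000000 ≤ 1.2 ⇒ ∈ W
candidate 2: n = (0, 0, 1, -1) → π⊥ ≈ (-0.707107, -1.707107); max(|x|,|y|,|x±y|/√2) = 1.707107 > 1.2 ⇒ ∉ W
candidate 3: n = (-1, 1, -1, -1) → π⊥ ≈ (-2.414214, +1.000000); max(|x|,|y|,|x±y|/√2) = 2.414214 > 1.2 ⇒ ∉ W

1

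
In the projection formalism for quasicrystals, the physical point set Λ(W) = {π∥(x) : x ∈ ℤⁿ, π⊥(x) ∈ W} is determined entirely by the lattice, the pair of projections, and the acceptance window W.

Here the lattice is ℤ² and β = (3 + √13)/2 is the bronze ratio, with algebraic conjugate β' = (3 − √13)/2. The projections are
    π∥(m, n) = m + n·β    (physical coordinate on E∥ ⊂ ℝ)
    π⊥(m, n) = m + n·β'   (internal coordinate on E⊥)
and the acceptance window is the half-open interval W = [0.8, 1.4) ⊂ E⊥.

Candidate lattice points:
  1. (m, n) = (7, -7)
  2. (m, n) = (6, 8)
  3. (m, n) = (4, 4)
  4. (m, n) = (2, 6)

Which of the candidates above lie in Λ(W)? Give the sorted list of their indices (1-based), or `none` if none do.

Compute β' = (3−√13)/2 = -0.30278, so π⊥(m,n) = m -0.30278·n.
#1 (7,-7): internal coord 7 + (-7)·β' = +9.11943; +9.11943 ∉ [0.8, 1.4) → out
#2 (6,8): internal coord 6 + (8)·β' = +3.57779; +3.57779 ∉ [0.8, 1.4) → out
#3 (4,4): internal coord 4 + (4)·β' = +2.78890; +2.78890 ∉ [0.8, 1.4) → out
#4 (2,6): internal coord 2 + (6)·β' = +0.18335; +0.18335 ∉ [0.8, 1.4) → out

none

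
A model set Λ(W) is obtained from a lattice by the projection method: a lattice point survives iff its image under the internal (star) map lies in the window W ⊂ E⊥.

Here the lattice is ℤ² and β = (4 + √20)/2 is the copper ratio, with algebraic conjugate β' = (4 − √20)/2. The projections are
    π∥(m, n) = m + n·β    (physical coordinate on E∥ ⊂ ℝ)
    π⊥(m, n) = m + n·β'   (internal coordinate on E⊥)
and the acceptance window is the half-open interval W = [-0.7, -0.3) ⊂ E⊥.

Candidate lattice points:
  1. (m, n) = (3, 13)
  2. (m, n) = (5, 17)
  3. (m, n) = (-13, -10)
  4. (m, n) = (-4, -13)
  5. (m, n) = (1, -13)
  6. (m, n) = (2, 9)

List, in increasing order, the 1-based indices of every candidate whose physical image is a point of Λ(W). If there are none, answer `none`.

Compute β' = (4−√20)/2 = -0.2361, so π⊥(m,n) = m -0.2361·n.
[1] lift (3,13): star map gives -0.0689; window check -0.7 ≤ -0.0689 < -0.3 is false → out
[2] lift (5,17): star map gives 0.9868; window check -0.7 ≤ 0.9868 < -0.3 is false → out
[3] lift (-13,-10): star map gives -10.6393; window check -0.7 ≤ -10.6393 < -0.3 is false → out
[4] lift (-4,-13): star map gives -0.9311; window check -0.7 ≤ -0.9311 < -0.3 is false → out
[5] lift (1,-13): star map gives 4.0689; window check -0.7 ≤ 4.0689 < -0.3 is false → out
[6] lift (2,9): star map gives -0.1246; window check -0.7 ≤ -0.1246 < -0.3 is false → out

none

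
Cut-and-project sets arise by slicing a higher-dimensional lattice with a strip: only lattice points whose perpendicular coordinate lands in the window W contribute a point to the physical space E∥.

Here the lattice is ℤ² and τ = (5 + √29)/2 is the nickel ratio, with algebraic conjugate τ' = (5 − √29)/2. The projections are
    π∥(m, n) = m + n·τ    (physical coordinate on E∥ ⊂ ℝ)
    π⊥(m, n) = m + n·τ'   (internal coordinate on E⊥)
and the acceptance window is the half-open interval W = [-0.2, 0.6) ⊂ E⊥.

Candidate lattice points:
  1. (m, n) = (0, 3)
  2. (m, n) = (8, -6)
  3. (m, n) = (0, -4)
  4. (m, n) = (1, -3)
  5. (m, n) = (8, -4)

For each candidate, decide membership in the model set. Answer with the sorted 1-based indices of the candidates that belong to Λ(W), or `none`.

none

Compute τ' = (5−√29)/2 = -0.192582, so π⊥(m,n) = m -0.192582·n.
#1 (0,3): internal coord 0 + (3)·τ' = -0.577747; -0.577747 ∉ [-0.2, 0.6) → out
#2 (8,-6): internal coord 8 + (-6)·τ' = +9.155494; +9.155494 ∉ [-0.2, 0.6) → out
#3 (0,-4): internal coord 0 + (-4)·τ' = +0.770330; +0.770330 ∉ [-0.2, 0.6) → out
#4 (1,-3): internal coord 1 + (-3)·τ' = +1.577747; +1.577747 ∉ [-0.2, 0.6) → out
#5 (8,-4): internal coord 8 + (-4)·τ' = +8.770330; +8.770330 ∉ [-0.2, 0.6) → out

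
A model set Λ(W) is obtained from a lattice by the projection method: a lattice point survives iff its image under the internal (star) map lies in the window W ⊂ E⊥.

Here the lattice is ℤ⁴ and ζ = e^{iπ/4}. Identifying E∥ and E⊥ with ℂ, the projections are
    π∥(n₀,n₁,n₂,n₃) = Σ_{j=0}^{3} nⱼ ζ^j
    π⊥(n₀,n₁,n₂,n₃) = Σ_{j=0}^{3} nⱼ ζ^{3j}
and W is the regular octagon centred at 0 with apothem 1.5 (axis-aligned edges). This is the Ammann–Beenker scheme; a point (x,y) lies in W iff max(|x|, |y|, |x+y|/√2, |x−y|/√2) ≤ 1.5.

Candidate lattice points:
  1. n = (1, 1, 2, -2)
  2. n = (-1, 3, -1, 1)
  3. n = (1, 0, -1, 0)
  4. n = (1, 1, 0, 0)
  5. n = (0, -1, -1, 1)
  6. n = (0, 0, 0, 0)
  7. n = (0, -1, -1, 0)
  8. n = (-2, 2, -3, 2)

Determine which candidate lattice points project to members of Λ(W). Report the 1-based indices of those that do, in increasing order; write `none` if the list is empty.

Internal map: ζ^{3j} for j=0..3 gives (1,0), (−√2/2,√2/2), (0,−1), (√2/2,√2/2).
#1 (1, 1, 2, -2): internal (-1.12132, -2.70711); octagon support 2.70711 vs apothem 1.5 → ∉ W
#2 (-1, 3, -1, 1): internal (-2.41421, 3.82843); octagon support 4.41421 vs apothem 1.5 → ∉ W
#3 (1, 0, -1, 0): internal (1.00000, 1.00000); octagon support 1.41421 vs apothem 1.5 → ∈ W
#4 (1, 1, 0, 0): internal (0.29289, 0.70711); octagon support 0.70711 vs apothem 1.5 → ∈ W
#5 (0, -1, -1, 1): internal (1.41421, 1.00000); octagon support 1.70711 vs apothem 1.5 → ∉ W
#6 (0, 0, 0, 0): internal (0.00000, 0.00000); octagon support 0.00000 vs apothem 1.5 → ∈ W
#7 (0, -1, -1, 0): internal (0.70711, 0.29289); octagon support 0.70711 vs apothem 1.5 → ∈ W
#8 (-2, 2, -3, 2): internal (-2.00000, 5.82843); octagon support 5.82843 vs apothem 1.5 → ∉ W

3, 4, 6, 7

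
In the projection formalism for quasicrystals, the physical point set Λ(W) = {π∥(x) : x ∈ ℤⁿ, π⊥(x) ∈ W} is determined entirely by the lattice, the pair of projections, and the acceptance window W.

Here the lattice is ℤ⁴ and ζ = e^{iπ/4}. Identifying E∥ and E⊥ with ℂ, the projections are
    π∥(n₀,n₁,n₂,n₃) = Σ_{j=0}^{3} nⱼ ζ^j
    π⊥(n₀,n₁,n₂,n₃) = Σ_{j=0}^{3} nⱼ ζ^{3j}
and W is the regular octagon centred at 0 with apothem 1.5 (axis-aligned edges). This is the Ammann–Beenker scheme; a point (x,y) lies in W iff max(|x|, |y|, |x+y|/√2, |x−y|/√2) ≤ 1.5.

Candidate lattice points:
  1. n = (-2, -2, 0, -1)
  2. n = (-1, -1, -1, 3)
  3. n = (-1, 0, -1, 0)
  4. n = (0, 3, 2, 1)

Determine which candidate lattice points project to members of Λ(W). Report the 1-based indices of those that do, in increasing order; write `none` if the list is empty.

3

Internal map: ζ^{3j} for j=0..3 gives (1,0), (−√2/2,√2/2), (0,−1), (√2/2,√2/2).
#1 (-2, -2, 0, -1): internal (-1.292893, -2.121320); octagon support 2.414214 vs apothem 1.5 → ∉ W
#2 (-1, -1, -1, 3): internal (1.828427, 2.414214); octagon support 3.000000 vs apothem 1.5 → ∉ W
#3 (-1, 0, -1, 0): internal (-1.000000, 1.000000); octagon support 1.414214 vs apothem 1.5 → ∈ W
#4 (0, 3, 2, 1): internal (-1.414214, 0.828427); octagon support 1.585786 vs apothem 1.5 → ∉ W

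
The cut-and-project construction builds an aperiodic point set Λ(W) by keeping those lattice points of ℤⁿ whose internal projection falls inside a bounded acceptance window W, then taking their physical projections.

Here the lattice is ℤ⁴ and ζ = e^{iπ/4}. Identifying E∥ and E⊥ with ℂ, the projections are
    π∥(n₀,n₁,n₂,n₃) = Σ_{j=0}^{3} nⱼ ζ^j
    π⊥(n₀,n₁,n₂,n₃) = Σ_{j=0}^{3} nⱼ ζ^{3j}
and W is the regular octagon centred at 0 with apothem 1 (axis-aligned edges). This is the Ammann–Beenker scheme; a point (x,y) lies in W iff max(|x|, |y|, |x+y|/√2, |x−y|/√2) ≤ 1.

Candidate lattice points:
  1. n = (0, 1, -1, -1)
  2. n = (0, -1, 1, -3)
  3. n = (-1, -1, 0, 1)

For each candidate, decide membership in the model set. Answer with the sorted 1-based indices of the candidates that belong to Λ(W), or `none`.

3

π⊥(n) = n₀ + n₁ζ³ + n₂ζ⁶ + n₃ζ⁹ where ζ = e^{iπ/4}.
candidate 1: n = (0, 1, -1, -1) → π⊥ ≈ (-1.414214, +1.000000); max(|x|,|y|,|x±y|/√2) = 1.707107 > 1 ⇒ ∉ W
candidate 2: n = (0, -1, 1, -3) → π⊥ ≈ (-1.414214, -3.828427); max(|x|,|y|,|x±y|/√2) = 3.828427 > 1 ⇒ ∉ W
candidate 3: n = (-1, -1, 0, 1) → π⊥ ≈ (+0.414214, +0.000000); max(|x|,|y|,|x±y|/√2) = 0.414214 ≤ 1 ⇒ ∈ W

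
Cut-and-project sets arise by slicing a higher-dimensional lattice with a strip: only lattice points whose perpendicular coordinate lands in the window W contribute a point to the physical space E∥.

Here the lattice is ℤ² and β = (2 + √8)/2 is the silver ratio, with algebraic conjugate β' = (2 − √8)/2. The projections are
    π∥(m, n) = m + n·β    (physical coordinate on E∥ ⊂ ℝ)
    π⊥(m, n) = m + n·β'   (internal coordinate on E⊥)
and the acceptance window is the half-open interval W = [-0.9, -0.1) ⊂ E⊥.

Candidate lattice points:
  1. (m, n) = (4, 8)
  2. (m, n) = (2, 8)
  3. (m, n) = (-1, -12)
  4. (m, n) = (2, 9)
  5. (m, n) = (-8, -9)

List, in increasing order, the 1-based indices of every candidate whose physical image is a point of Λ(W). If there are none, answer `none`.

none

Numerically β ≈ 2.41421 and β' = −1/β ≈ -0.41421.
[1] lift (4,8): star map gives 0.68629; window check -0.9 ≤ 0.68629 < -0.1 is false → out
[2] lift (2,8): star map gives -1.31371; window check -0.9 ≤ -1.31371 < -0.1 is false → out
[3] lift (-1,-12): star map gives 3.97056; window check -0.9 ≤ 3.97056 < -0.1 is false → out
[4] lift (2,9): star map gives -1.72792; window check -0.9 ≤ -1.72792 < -0.1 is false → out
[5] lift (-8,-9): star map gives -4.27208; window check -0.9 ≤ -4.27208 < -0.1 is false → out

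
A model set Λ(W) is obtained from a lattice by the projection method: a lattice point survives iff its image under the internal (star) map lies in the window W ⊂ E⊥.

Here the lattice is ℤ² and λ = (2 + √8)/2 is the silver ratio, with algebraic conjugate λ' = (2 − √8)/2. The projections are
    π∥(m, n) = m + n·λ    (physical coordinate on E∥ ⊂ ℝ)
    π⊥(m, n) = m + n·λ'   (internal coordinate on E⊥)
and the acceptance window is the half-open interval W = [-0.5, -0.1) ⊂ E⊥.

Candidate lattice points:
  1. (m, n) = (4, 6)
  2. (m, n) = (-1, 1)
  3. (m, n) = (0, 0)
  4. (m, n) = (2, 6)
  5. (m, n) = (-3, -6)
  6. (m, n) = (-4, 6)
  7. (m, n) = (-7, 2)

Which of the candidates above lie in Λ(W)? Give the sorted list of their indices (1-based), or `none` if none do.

Numerically λ ≈ 2.4142 and λ' = −1/λ ≈ -0.4142.
candidate 1: (m,n)=(4,6) → π∥ = 4+6·λ ≈ 18.4853, π⊥ = 4+6·λ' ≈ 1.5147 ∉ [-0.5, -0.1) ⇒ out
candidate 2: (m,n)=(-1,1) → π∥ = -1+1·λ ≈ 1.4142, π⊥ = -1+1·λ' ≈ -1.4142 ∉ [-0.5, -0.1) ⇒ out
candidate 3: (m,n)=(0,0) → π∥ = 0+0·λ ≈ 0.0000, π⊥ = 0+0·λ' ≈ 0.0000 ∉ [-0.5, -0.1) ⇒ out
candidate 4: (m,n)=(2,6) → π∥ = 2+6·λ ≈ 16.4853, π⊥ = 2+6·λ' ≈ -0.4853 ∈ [-0.5, -0.1) ⇒ IN Λ
candidate 5: (m,n)=(-3,-6) → π∥ = -3-6·λ ≈ -17.4853, π⊥ = -3-6·λ' ≈ -0.5147 ∉ [-0.5, -0.1) ⇒ out
candidate 6: (m,n)=(-4,6) → π∥ = -4+6·λ ≈ 10.4853, π⊥ = -4+6·λ' ≈ -6.4853 ∉ [-0.5, -0.1) ⇒ out
candidate 7: (m,n)=(-7,2) → π∥ = -7+2·λ ≈ -2.1716, π⊥ = -7+2·λ' ≈ -7.8284 ∉ [-0.5, -0.1) ⇒ out

4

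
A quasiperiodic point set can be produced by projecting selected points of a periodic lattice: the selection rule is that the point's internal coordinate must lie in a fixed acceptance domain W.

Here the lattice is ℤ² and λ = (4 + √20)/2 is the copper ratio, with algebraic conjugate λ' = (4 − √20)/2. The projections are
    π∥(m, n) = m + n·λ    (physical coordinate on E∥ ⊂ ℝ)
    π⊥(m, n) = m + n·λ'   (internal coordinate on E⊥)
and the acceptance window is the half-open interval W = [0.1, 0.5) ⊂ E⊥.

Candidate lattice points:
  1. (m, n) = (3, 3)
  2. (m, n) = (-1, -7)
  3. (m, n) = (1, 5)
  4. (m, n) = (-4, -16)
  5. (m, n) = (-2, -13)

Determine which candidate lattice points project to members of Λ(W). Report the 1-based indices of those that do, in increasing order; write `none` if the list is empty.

Numerically λ ≈ 4.236068 and λ' = −1/λ ≈ -0.236068.
#1 (3,3): internal coord 3 + (3)·λ' = +2.291796; +2.291796 ∉ [0.1, 0.5) → out
#2 (-1,-7): internal coord -1 + (-7)·λ' = +0.652476; +0.652476 ∉ [0.1, 0.5) → out
#3 (1,5): internal coord 1 + (5)·λ' = -0.180340; -0.180340 ∉ [0.1, 0.5) → out
#4 (-4,-16): internal coord -4 + (-16)·λ' = -0.222912; -0.222912 ∉ [0.1, 0.5) → out
#5 (-2,-13): internal coord -2 + (-13)·λ' = +1.068884; +1.068884 ∉ [0.1, 0.5) → out

none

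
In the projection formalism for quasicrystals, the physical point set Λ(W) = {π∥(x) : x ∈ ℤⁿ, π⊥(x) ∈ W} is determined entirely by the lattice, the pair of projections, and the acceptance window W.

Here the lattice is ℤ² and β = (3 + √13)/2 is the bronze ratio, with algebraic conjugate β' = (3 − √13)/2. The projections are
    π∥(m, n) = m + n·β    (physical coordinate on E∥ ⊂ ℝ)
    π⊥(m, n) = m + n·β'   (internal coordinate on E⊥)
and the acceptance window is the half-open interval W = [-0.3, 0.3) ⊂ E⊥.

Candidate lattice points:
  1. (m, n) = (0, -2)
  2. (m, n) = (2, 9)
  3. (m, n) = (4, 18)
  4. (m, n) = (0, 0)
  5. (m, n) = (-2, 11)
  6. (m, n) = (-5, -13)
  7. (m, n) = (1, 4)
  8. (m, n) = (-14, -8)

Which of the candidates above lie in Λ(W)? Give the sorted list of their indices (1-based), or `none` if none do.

4, 7

β' = (3−√13)/2 ≈ -0.30278.
#1 (0,-2): internal coord 0 + (-2)·β' = +0.60555; +0.60555 ∉ [-0.3, 0.3) → out
#2 (2,9): internal coord 2 + (9)·β' = -0.72498; -0.72498 ∉ [-0.3, 0.3) → out
#3 (4,18): internal coord 4 + (18)·β' = -1.44996; -1.44996 ∉ [-0.3, 0.3) → out
#4 (0,0): internal coord 0 + (0)·β' = +0.00000; +0.00000 ∈ [-0.3, 0.3) → IN Λ
#5 (-2,11): internal coord -2 + (11)·β' = -5.33053; -5.33053 ∉ [-0.3, 0.3) → out
#6 (-5,-13): internal coord -5 + (-13)·β' = -1.06392; -1.06392 ∉ [-0.3, 0.3) → out
#7 (1,4): internal coord 1 + (4)·β' = -0.21110; -0.21110 ∈ [-0.3, 0.3) → IN Λ
#8 (-14,-8): internal coord -14 + (-8)·β' = -11.57779; -11.57779 ∉ [-0.3, 0.3) → out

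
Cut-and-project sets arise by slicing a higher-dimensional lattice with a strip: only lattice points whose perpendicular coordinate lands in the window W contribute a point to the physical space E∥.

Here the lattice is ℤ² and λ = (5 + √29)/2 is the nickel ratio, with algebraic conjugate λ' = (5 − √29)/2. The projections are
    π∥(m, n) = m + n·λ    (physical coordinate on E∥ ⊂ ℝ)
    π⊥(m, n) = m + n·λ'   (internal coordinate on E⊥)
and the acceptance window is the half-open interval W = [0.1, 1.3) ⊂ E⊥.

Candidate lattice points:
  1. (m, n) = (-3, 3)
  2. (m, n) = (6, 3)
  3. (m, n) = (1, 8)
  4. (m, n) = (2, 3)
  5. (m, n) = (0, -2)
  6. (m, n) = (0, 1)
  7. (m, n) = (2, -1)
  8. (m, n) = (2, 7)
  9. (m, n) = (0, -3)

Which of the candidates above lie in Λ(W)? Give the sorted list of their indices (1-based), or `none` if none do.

5, 8, 9

Numerically λ ≈ 5.1926 and λ' = −1/λ ≈ -0.1926.
[1] lift (-3,3): star map gives -3.5777; window check 0.1 ≤ -3.5777 < 1.3 is false → out
[2] lift (6,3): star map gives 5.4223; window check 0.1 ≤ 5.4223 < 1.3 is false → out
[3] lift (1,8): star map gives -0.5407; window check 0.1 ≤ -0.5407 < 1.3 is false → out
[4] lift (2,3): star map gives 1.4223; window check 0.1 ≤ 1.4223 < 1.3 is false → out
[5] lift (0,-2): star map gives 0.3852; window check 0.1 ≤ 0.3852 < 1.3 is true → IN Λ
[6] lift (0,1): star map gives -0.1926; window check 0.1 ≤ -0.1926 < 1.3 is false → out
[7] lift (2,-1): star map gives 2.1926; window check 0.1 ≤ 2.1926 < 1.3 is false → out
[8] lift (2,7): star map gives 0.6519; window check 0.1 ≤ 0.6519 < 1.3 is true → IN Λ
[9] lift (0,-3): star map gives 0.5777; window check 0.1 ≤ 0.5777 < 1.3 is true → IN Λ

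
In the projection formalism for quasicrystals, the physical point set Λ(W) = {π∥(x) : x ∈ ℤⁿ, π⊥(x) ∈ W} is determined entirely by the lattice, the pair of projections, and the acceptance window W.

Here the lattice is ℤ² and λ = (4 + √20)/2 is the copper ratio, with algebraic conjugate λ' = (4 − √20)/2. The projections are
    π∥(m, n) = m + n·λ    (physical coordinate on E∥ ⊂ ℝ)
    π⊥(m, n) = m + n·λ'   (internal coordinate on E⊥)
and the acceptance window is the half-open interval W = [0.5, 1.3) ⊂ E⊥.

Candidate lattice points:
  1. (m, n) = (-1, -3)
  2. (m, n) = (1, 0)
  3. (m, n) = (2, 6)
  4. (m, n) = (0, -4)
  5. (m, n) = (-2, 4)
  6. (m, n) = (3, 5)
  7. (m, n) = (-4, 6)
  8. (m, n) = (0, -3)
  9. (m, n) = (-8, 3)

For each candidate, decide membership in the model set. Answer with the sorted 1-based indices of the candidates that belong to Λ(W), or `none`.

2, 3, 4, 8

Compute λ' = (4−√20)/2 = -0.236068, so π⊥(m,n) = m -0.236068·n.
[1] lift (-1,-3): star map gives -0.291796; window check 0.5 ≤ -0.291796 < 1.3 is false → out
[2] lift (1,0): star map gives 1.000000; window check 0.5 ≤ 1.000000 < 1.3 is true → IN Λ
[3] lift (2,6): star map gives 0.583592; window check 0.5 ≤ 0.583592 < 1.3 is true → IN Λ
[4] lift (0,-4): star map gives 0.944272; window check 0.5 ≤ 0.944272 < 1.3 is true → IN Λ
[5] lift (-2,4): star map gives -2.944272; window check 0.5 ≤ -2.944272 < 1.3 is false → out
[6] lift (3,5): star map gives 1.819660; window check 0.5 ≤ 1.819660 < 1.3 is false → out
[7] lift (-4,6): star map gives -5.416408; window check 0.5 ≤ -5.416408 < 1.3 is false → out
[8] lift (0,-3): star map gives 0.708204; window check 0.5 ≤ 0.708204 < 1.3 is true → IN Λ
[9] lift (-8,3): star map gives -8.708204; window check 0.5 ≤ -8.708204 < 1.3 is false → out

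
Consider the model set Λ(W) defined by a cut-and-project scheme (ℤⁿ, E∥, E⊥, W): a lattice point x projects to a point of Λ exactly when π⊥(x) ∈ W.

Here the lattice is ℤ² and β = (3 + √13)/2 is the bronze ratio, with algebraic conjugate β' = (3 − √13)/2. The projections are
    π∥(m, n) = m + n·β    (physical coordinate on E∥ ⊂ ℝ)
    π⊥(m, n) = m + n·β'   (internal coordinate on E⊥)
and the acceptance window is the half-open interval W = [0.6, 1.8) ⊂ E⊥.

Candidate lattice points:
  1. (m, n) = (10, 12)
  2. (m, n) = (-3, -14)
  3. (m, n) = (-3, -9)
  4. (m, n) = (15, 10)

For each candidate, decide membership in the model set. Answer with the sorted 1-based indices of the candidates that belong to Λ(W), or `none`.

Compute β' = (3−√13)/2 = -0.3028, so π⊥(m,n) = m -0.3028·n.
[1] lift (10,12): star map gives 6.3667; window check 0.6 ≤ 6.3667 < 1.8 is false → out
[2] lift (-3,-14): star map gives 1.2389; window check 0.6 ≤ 1.2389 < 1.8 is true → IN Λ
[3] lift (-3,-9): star map gives -0.2750; window check 0.6 ≤ -0.2750 < 1.8 is false → out
[4] lift (15,10): star map gives 11.9722; window check 0.6 ≤ 11.9722 < 1.8 is false → out

2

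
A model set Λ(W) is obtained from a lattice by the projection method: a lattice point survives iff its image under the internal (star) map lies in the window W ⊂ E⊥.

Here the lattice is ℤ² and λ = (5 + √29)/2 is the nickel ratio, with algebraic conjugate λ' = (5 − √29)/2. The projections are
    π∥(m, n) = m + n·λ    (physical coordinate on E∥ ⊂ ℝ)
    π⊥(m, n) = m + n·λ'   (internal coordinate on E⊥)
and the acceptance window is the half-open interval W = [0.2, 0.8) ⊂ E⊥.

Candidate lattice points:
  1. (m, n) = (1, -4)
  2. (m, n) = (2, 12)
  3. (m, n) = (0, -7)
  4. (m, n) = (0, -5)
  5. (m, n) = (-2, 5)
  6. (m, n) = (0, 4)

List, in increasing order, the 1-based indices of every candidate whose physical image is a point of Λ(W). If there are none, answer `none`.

Numerically λ ≈ 5.192582 and λ' = −1/λ ≈ -0.192582.
candidate 1: (m,n)=(1,-4) → π∥ = 1-4·λ ≈ -19.770330, π⊥ = 1-4·λ' ≈ 1.770330 ∉ [0.2, 0.8) ⇒ out
candidate 2: (m,n)=(2,12) → π∥ = 2+12·λ ≈ 64.310989, π⊥ = 2+12·λ' ≈ -0.310989 ∉ [0.2, 0.8) ⇒ out
candidate 3: (m,n)=(0,-7) → π∥ = 0-7·λ ≈ -36.348077, π⊥ = 0-7·λ' ≈ 1.348077 ∉ [0.2, 0.8) ⇒ out
candidate 4: (m,n)=(0,-5) → π∥ = 0-5·λ ≈ -25.962912, π⊥ = 0-5·λ' ≈ 0.962912 ∉ [0.2, 0.8) ⇒ out
candidate 5: (m,n)=(-2,5) → π∥ = -2+5·λ ≈ 23.962912, π⊥ = -2+5·λ' ≈ -2.962912 ∉ [0.2, 0.8) ⇒ out
candidate 6: (m,n)=(0,4) → π∥ = 0+4·λ ≈ 20.770330, π⊥ = 0+4·λ' ≈ -0.770330 ∉ [0.2, 0.8) ⇒ out

none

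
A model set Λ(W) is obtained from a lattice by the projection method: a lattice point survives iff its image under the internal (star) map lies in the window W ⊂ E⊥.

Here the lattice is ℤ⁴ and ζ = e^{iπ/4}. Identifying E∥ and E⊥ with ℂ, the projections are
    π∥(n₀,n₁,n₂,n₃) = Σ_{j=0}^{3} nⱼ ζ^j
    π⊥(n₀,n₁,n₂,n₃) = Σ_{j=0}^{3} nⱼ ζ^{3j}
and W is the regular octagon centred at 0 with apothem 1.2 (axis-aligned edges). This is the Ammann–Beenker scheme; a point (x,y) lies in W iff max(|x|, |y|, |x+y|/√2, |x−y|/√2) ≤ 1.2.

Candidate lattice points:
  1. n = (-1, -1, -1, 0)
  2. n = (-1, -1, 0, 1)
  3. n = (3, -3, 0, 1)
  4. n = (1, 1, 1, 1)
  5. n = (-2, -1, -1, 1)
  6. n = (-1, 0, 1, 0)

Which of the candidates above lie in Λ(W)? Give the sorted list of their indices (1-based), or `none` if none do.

Internal map: ζ^{3j} for j=0..3 gives (1,0), (−√2/2,√2/2), (0,−1), (√2/2,√2/2).
#1 (-1, -1, -1, 0): internal (-0.2929, 0.2929); octagon support 0.4142 vs apothem 1.2 → ∈ W
#2 (-1, -1, 0, 1): internal (0.4142, 0.0000); octagon support 0.4142 vs apothem 1.2 → ∈ W
#3 (3, -3, 0, 1): internal (5.8284, -1.4142); octagon support 5.8284 vs apothem 1.2 → ∉ W
#4 (1, 1, 1, 1): internal (1.0000, 0.4142); octagon support 1.0000 vs apothem 1.2 → ∈ W
#5 (-2, -1, -1, 1): internal (-0.5858, 1.0000); octagon support 1.1213 vs apothem 1.2 → ∈ W
#6 (-1, 0, 1, 0): internal (-1.0000, -1.0000); octagon support 1.4142 vs apothem 1.2 → ∉ W

1, 2, 4, 5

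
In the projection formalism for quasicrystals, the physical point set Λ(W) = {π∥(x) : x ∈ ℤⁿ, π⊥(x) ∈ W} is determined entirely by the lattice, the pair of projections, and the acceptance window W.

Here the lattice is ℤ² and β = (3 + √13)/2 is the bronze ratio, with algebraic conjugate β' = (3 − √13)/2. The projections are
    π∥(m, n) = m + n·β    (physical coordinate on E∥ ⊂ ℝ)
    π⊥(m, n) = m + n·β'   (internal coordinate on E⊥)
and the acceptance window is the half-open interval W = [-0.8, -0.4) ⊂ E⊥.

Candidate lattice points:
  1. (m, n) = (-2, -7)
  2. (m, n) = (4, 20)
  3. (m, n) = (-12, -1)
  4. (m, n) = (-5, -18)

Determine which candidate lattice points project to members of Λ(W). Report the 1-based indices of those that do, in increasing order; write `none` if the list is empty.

Numerically β ≈ 3.3028 and β' = −1/β ≈ -0.3028.
candidate 1: (m,n)=(-2,-7) → π∥ = -2-7·β ≈ -25.1194, π⊥ = -2-7·β' ≈ 0.1194 ∉ [-0.8, -0.4) ⇒ out
candidate 2: (m,n)=(4,20) → π∥ = 4+20·β ≈ 70.0555, π⊥ = 4+20·β' ≈ -2.0555 ∉ [-0.8, -0.4) ⇒ out
candidate 3: (m,n)=(-12,-1) → π∥ = -12-1·β ≈ -15.3028, π⊥ = -12-1·β' ≈ -11.6972 ∉ [-0.8, -0.4) ⇒ out
candidate 4: (m,n)=(-5,-18) → π∥ = -5-18·β ≈ -64.4500, π⊥ = -5-18·β' ≈ 0.4500 ∉ [-0.8, -0.4) ⇒ out

none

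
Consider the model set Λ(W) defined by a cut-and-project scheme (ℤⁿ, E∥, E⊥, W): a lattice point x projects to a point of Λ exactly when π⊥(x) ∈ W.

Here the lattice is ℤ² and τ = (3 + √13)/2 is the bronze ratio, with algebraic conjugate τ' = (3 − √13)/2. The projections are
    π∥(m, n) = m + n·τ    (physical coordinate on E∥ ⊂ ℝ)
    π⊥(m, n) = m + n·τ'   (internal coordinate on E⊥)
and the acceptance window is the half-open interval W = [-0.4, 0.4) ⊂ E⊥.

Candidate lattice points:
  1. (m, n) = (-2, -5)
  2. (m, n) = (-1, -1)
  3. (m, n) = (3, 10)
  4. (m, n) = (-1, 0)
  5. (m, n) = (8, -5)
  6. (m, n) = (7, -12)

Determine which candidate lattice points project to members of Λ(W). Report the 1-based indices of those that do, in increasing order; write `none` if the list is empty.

Numerically τ ≈ 3.3028 and τ' = −1/τ ≈ -0.3028.
#1 (-2,-5): internal coord -2 + (-5)·τ' = -0.4861; -0.4861 ∉ [-0.4, 0.4) → out
#2 (-1,-1): internal coord -1 + (-1)·τ' = -0.6972; -0.6972 ∉ [-0.4, 0.4) → out
#3 (3,10): internal coord 3 + (10)·τ' = -0.0278; -0.0278 ∈ [-0.4, 0.4) → IN Λ
#4 (-1,0): internal coord -1 + (0)·τ' = -1.0000; -1.0000 ∉ [-0.4, 0.4) → out
#5 (8,-5): internal coord 8 + (-5)·τ' = +9.5139; +9.5139 ∉ [-0.4, 0.4) → out
#6 (7,-12): internal coord 7 + (-12)·τ' = +10.6333; +10.6333 ∉ [-0.4, 0.4) → out

3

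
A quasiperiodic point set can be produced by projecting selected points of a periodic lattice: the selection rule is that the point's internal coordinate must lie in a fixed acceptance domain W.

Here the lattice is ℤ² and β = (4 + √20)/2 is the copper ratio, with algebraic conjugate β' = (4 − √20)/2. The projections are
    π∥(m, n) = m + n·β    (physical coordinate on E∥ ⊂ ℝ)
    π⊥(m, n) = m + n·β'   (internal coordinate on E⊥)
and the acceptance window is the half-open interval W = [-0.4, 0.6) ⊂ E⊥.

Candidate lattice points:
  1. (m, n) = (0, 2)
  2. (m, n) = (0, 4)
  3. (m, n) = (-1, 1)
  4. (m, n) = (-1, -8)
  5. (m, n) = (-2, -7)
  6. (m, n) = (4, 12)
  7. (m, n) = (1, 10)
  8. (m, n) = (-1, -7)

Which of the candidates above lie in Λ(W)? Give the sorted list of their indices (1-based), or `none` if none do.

5

Numerically β ≈ 4.2361 and β' = −1/β ≈ -0.2361.
candidate 1: (m,n)=(0,2) → π∥ = 0+2·β ≈ 8.4721, π⊥ = 0+2·β' ≈ -0.4721 ∉ [-0.4, 0.6) ⇒ out
candidate 2: (m,n)=(0,4) → π∥ = 0+4·β ≈ 16.9443, π⊥ = 0+4·β' ≈ -0.9443 ∉ [-0.4, 0.6) ⇒ out
candidate 3: (m,n)=(-1,1) → π∥ = -1+1·β ≈ 3.2361, π⊥ = -1+1·β' ≈ -1.2361 ∉ [-0.4, 0.6) ⇒ out
candidate 4: (m,n)=(-1,-8) → π∥ = -1-8·β ≈ -34.8885, π⊥ = -1-8·β' ≈ 0.8885 ∉ [-0.4, 0.6) ⇒ out
candidate 5: (m,n)=(-2,-7) → π∥ = -2-7·β ≈ -31.6525, π⊥ = -2-7·β' ≈ -0.3475 ∈ [-0.4, 0.6) ⇒ IN Λ
candidate 6: (m,n)=(4,12) → π∥ = 4+12·β ≈ 54.8328, π⊥ = 4+12·β' ≈ 1.1672 ∉ [-0.4, 0.6) ⇒ out
candidate 7: (m,n)=(1,10) → π∥ = 1+10·β ≈ 43.3607, π⊥ = 1+10·β' ≈ -1.3607 ∉ [-0.4, 0.6) ⇒ out
candidate 8: (m,n)=(-1,-7) → π∥ = -1-7·β ≈ -30.6525, π⊥ = -1-7·β' ≈ 0.6525 ∉ [-0.4, 0.6) ⇒ out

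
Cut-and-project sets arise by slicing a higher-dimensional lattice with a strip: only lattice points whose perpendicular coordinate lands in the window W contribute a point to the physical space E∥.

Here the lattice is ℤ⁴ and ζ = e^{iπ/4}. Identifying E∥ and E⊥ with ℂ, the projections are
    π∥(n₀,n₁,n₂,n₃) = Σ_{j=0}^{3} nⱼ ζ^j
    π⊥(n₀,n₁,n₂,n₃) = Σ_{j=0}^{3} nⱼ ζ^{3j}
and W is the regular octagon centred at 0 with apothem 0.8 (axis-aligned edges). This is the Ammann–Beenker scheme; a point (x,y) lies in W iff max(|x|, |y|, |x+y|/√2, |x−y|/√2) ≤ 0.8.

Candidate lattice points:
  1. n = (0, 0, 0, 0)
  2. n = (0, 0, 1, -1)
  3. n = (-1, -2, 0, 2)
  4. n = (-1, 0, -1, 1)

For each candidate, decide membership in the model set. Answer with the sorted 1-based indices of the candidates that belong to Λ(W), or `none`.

1

Internal map: ζ^{3j} for j=0..3 gives (1,0), (−√2/2,√2/2), (0,−1), (√2/2,√2/2).
candidate 1: n = (0, 0, 0, 0) → π⊥ ≈ (+0.0000, +0.0000); max(|x|,|y|,|x±y|/√2) = 0.0000 ≤ 0.8 ⇒ ∈ W
candidate 2: n = (0, 0, 1, -1) → π⊥ ≈ (-0.7071, -1.7071); max(|x|,|y|,|x±y|/√2) = 1.7071 > 0.8 ⇒ ∉ W
candidate 3: n = (-1, -2, 0, 2) → π⊥ ≈ (+1.8284, +0.0000); max(|x|,|y|,|x±y|/√2) = 1.8284 > 0.8 ⇒ ∉ W
candidate 4: n = (-1, 0, -1, 1) → π⊥ ≈ (-0.2929, +1.7071); max(|x|,|y|,|x±y|/√2) = 1.7071 > 0.8 ⇒ ∉ W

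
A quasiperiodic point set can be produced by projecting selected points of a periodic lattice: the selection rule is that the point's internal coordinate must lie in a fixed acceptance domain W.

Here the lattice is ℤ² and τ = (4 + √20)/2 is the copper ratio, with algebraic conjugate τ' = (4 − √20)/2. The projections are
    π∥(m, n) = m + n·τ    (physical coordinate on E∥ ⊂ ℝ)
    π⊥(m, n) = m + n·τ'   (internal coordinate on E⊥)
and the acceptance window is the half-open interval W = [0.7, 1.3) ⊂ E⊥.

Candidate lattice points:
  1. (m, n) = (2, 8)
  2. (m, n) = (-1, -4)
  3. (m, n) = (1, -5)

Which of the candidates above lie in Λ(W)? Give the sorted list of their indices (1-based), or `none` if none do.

Numerically τ ≈ 4.23607 and τ' = −1/τ ≈ -0.23607.
[1] lift (2,8): star map gives 0.11146; window check 0.7 ≤ 0.11146 < 1.3 is false → out
[2] lift (-1,-4): star map gives -0.05573; window check 0.7 ≤ -0.05573 < 1.3 is false → out
[3] lift (1,-5): star map gives 2.18034; window check 0.7 ≤ 2.18034 < 1.3 is false → out

none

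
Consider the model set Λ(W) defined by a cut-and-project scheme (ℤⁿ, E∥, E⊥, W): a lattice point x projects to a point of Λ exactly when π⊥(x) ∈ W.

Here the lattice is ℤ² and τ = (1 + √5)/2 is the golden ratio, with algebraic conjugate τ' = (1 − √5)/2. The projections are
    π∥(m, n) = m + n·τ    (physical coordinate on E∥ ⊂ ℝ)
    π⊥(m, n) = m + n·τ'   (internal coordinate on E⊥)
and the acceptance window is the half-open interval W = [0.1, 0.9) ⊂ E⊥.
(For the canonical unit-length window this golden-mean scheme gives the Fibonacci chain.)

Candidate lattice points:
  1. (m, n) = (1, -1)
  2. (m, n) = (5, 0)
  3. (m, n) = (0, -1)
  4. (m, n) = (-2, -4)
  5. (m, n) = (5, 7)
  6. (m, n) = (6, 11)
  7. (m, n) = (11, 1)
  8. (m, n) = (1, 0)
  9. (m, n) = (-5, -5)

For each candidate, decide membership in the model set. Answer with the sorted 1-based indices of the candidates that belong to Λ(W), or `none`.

τ' = (1−√5)/2 ≈ -0.618034.
#1 (1,-1): internal coord 1 + (-1)·τ' = +1.618034; +1.618034 ∉ [0.1, 0.9) → out
#2 (5,0): internal coord 5 + (0)·τ' = +5.000000; +5.000000 ∉ [0.1, 0.9) → out
#3 (0,-1): internal coord 0 + (-1)·τ' = +0.618034; +0.618034 ∈ [0.1, 0.9) → IN Λ
#4 (-2,-4): internal coord -2 + (-4)·τ' = +0.472136; +0.472136 ∈ [0.1, 0.9) → IN Λ
#5 (5,7): internal coord 5 + (7)·τ' = +0.673762; +0.673762 ∈ [0.1, 0.9) → IN Λ
#6 (6,11): internal coord 6 + (11)·τ' = -0.798374; -0.798374 ∉ [0.1, 0.9) → out
#7 (11,1): internal coord 11 + (1)·τ' = +10.381966; +10.381966 ∉ [0.1, 0.9) → out
#8 (1,0): internal coord 1 + (0)·τ' = +1.000000; +1.000000 ∉ [0.1, 0.9) → out
#9 (-5,-5): internal coord -5 + (-5)·τ' = -1.909830; -1.909830 ∉ [0.1, 0.9) → out

3, 4, 5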